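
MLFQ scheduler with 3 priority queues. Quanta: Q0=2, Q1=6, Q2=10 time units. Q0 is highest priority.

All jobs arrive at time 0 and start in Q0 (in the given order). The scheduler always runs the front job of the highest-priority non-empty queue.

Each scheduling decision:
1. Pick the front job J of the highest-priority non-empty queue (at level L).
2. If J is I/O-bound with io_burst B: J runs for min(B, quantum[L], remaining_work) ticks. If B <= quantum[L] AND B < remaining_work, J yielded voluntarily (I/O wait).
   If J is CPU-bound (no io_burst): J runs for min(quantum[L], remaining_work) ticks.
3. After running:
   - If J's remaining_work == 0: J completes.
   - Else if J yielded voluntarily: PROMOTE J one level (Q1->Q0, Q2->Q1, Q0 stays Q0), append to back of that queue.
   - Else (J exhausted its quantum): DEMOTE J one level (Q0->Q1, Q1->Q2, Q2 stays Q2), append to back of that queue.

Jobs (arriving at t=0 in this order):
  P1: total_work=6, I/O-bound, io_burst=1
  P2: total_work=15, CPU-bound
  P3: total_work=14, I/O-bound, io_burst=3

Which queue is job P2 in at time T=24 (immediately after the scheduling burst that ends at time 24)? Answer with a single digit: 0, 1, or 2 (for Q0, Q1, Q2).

Answer: 2

Derivation:
t=0-1: P1@Q0 runs 1, rem=5, I/O yield, promote→Q0. Q0=[P2,P3,P1] Q1=[] Q2=[]
t=1-3: P2@Q0 runs 2, rem=13, quantum used, demote→Q1. Q0=[P3,P1] Q1=[P2] Q2=[]
t=3-5: P3@Q0 runs 2, rem=12, quantum used, demote→Q1. Q0=[P1] Q1=[P2,P3] Q2=[]
t=5-6: P1@Q0 runs 1, rem=4, I/O yield, promote→Q0. Q0=[P1] Q1=[P2,P3] Q2=[]
t=6-7: P1@Q0 runs 1, rem=3, I/O yield, promote→Q0. Q0=[P1] Q1=[P2,P3] Q2=[]
t=7-8: P1@Q0 runs 1, rem=2, I/O yield, promote→Q0. Q0=[P1] Q1=[P2,P3] Q2=[]
t=8-9: P1@Q0 runs 1, rem=1, I/O yield, promote→Q0. Q0=[P1] Q1=[P2,P3] Q2=[]
t=9-10: P1@Q0 runs 1, rem=0, completes. Q0=[] Q1=[P2,P3] Q2=[]
t=10-16: P2@Q1 runs 6, rem=7, quantum used, demote→Q2. Q0=[] Q1=[P3] Q2=[P2]
t=16-19: P3@Q1 runs 3, rem=9, I/O yield, promote→Q0. Q0=[P3] Q1=[] Q2=[P2]
t=19-21: P3@Q0 runs 2, rem=7, quantum used, demote→Q1. Q0=[] Q1=[P3] Q2=[P2]
t=21-24: P3@Q1 runs 3, rem=4, I/O yield, promote→Q0. Q0=[P3] Q1=[] Q2=[P2]
t=24-26: P3@Q0 runs 2, rem=2, quantum used, demote→Q1. Q0=[] Q1=[P3] Q2=[P2]
t=26-28: P3@Q1 runs 2, rem=0, completes. Q0=[] Q1=[] Q2=[P2]
t=28-35: P2@Q2 runs 7, rem=0, completes. Q0=[] Q1=[] Q2=[]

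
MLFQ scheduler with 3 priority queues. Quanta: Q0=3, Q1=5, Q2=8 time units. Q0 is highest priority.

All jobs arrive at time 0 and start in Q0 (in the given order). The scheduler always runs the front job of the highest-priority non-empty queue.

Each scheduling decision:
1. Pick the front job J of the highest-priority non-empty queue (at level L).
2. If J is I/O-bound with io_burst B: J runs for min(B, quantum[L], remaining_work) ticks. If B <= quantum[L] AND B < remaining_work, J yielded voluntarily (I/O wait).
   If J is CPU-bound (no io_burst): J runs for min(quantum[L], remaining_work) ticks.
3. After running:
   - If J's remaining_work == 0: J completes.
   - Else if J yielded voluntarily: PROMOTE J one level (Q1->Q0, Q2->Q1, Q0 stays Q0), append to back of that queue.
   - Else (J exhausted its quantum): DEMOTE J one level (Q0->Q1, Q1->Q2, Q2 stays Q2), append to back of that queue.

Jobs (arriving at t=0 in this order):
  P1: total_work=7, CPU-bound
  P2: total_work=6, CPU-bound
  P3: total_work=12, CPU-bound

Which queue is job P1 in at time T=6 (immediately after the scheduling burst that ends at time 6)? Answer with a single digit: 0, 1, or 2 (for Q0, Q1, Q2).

t=0-3: P1@Q0 runs 3, rem=4, quantum used, demote→Q1. Q0=[P2,P3] Q1=[P1] Q2=[]
t=3-6: P2@Q0 runs 3, rem=3, quantum used, demote→Q1. Q0=[P3] Q1=[P1,P2] Q2=[]
t=6-9: P3@Q0 runs 3, rem=9, quantum used, demote→Q1. Q0=[] Q1=[P1,P2,P3] Q2=[]
t=9-13: P1@Q1 runs 4, rem=0, completes. Q0=[] Q1=[P2,P3] Q2=[]
t=13-16: P2@Q1 runs 3, rem=0, completes. Q0=[] Q1=[P3] Q2=[]
t=16-21: P3@Q1 runs 5, rem=4, quantum used, demote→Q2. Q0=[] Q1=[] Q2=[P3]
t=21-25: P3@Q2 runs 4, rem=0, completes. Q0=[] Q1=[] Q2=[]

Answer: 1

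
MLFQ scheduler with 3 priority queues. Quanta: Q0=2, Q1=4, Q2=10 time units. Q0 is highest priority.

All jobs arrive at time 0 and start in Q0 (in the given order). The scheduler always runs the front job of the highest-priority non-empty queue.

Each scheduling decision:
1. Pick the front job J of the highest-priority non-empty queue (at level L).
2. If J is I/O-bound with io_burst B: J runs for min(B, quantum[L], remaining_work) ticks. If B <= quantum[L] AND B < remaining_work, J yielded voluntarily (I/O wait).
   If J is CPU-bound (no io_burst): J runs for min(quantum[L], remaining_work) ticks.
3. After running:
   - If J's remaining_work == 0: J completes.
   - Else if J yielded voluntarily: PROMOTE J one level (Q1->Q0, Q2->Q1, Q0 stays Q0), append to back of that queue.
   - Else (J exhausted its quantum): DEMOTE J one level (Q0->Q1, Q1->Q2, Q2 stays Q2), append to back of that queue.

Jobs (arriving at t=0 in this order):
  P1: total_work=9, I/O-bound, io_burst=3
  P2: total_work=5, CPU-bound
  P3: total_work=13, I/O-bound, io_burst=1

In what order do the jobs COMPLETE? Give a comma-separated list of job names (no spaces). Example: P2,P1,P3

t=0-2: P1@Q0 runs 2, rem=7, quantum used, demote→Q1. Q0=[P2,P3] Q1=[P1] Q2=[]
t=2-4: P2@Q0 runs 2, rem=3, quantum used, demote→Q1. Q0=[P3] Q1=[P1,P2] Q2=[]
t=4-5: P3@Q0 runs 1, rem=12, I/O yield, promote→Q0. Q0=[P3] Q1=[P1,P2] Q2=[]
t=5-6: P3@Q0 runs 1, rem=11, I/O yield, promote→Q0. Q0=[P3] Q1=[P1,P2] Q2=[]
t=6-7: P3@Q0 runs 1, rem=10, I/O yield, promote→Q0. Q0=[P3] Q1=[P1,P2] Q2=[]
t=7-8: P3@Q0 runs 1, rem=9, I/O yield, promote→Q0. Q0=[P3] Q1=[P1,P2] Q2=[]
t=8-9: P3@Q0 runs 1, rem=8, I/O yield, promote→Q0. Q0=[P3] Q1=[P1,P2] Q2=[]
t=9-10: P3@Q0 runs 1, rem=7, I/O yield, promote→Q0. Q0=[P3] Q1=[P1,P2] Q2=[]
t=10-11: P3@Q0 runs 1, rem=6, I/O yield, promote→Q0. Q0=[P3] Q1=[P1,P2] Q2=[]
t=11-12: P3@Q0 runs 1, rem=5, I/O yield, promote→Q0. Q0=[P3] Q1=[P1,P2] Q2=[]
t=12-13: P3@Q0 runs 1, rem=4, I/O yield, promote→Q0. Q0=[P3] Q1=[P1,P2] Q2=[]
t=13-14: P3@Q0 runs 1, rem=3, I/O yield, promote→Q0. Q0=[P3] Q1=[P1,P2] Q2=[]
t=14-15: P3@Q0 runs 1, rem=2, I/O yield, promote→Q0. Q0=[P3] Q1=[P1,P2] Q2=[]
t=15-16: P3@Q0 runs 1, rem=1, I/O yield, promote→Q0. Q0=[P3] Q1=[P1,P2] Q2=[]
t=16-17: P3@Q0 runs 1, rem=0, completes. Q0=[] Q1=[P1,P2] Q2=[]
t=17-20: P1@Q1 runs 3, rem=4, I/O yield, promote→Q0. Q0=[P1] Q1=[P2] Q2=[]
t=20-22: P1@Q0 runs 2, rem=2, quantum used, demote→Q1. Q0=[] Q1=[P2,P1] Q2=[]
t=22-25: P2@Q1 runs 3, rem=0, completes. Q0=[] Q1=[P1] Q2=[]
t=25-27: P1@Q1 runs 2, rem=0, completes. Q0=[] Q1=[] Q2=[]

Answer: P3,P2,P1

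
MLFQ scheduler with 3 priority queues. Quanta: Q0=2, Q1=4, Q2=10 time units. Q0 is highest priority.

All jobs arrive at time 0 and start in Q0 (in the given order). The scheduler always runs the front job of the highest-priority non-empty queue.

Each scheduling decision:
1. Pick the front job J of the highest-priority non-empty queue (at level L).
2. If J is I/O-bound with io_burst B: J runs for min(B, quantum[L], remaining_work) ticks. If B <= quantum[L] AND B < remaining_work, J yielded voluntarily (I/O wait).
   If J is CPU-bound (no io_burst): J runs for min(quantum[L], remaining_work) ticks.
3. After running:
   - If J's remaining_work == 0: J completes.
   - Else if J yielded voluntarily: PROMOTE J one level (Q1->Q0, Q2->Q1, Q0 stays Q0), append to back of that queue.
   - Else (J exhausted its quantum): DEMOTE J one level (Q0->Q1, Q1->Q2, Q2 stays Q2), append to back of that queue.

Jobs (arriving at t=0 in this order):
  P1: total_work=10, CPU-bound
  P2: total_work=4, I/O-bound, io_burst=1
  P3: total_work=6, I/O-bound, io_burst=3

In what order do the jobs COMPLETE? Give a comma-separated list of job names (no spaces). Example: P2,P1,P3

t=0-2: P1@Q0 runs 2, rem=8, quantum used, demote→Q1. Q0=[P2,P3] Q1=[P1] Q2=[]
t=2-3: P2@Q0 runs 1, rem=3, I/O yield, promote→Q0. Q0=[P3,P2] Q1=[P1] Q2=[]
t=3-5: P3@Q0 runs 2, rem=4, quantum used, demote→Q1. Q0=[P2] Q1=[P1,P3] Q2=[]
t=5-6: P2@Q0 runs 1, rem=2, I/O yield, promote→Q0. Q0=[P2] Q1=[P1,P3] Q2=[]
t=6-7: P2@Q0 runs 1, rem=1, I/O yield, promote→Q0. Q0=[P2] Q1=[P1,P3] Q2=[]
t=7-8: P2@Q0 runs 1, rem=0, completes. Q0=[] Q1=[P1,P3] Q2=[]
t=8-12: P1@Q1 runs 4, rem=4, quantum used, demote→Q2. Q0=[] Q1=[P3] Q2=[P1]
t=12-15: P3@Q1 runs 3, rem=1, I/O yield, promote→Q0. Q0=[P3] Q1=[] Q2=[P1]
t=15-16: P3@Q0 runs 1, rem=0, completes. Q0=[] Q1=[] Q2=[P1]
t=16-20: P1@Q2 runs 4, rem=0, completes. Q0=[] Q1=[] Q2=[]

Answer: P2,P3,P1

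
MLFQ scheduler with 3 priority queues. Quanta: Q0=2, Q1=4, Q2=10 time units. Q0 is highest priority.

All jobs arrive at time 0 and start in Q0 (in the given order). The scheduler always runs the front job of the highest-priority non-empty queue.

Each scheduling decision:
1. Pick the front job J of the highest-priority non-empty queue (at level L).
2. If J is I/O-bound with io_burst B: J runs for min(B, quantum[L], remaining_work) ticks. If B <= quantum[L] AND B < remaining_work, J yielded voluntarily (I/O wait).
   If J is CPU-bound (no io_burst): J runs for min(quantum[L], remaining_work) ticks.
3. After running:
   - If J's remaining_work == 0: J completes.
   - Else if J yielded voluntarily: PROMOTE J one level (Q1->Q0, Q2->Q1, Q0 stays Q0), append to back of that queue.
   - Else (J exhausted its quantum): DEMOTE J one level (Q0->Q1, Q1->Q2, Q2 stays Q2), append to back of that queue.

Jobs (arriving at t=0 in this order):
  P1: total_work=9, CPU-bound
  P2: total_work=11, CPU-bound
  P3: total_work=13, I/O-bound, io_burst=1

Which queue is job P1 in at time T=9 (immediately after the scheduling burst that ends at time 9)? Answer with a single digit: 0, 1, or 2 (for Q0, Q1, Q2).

Answer: 1

Derivation:
t=0-2: P1@Q0 runs 2, rem=7, quantum used, demote→Q1. Q0=[P2,P3] Q1=[P1] Q2=[]
t=2-4: P2@Q0 runs 2, rem=9, quantum used, demote→Q1. Q0=[P3] Q1=[P1,P2] Q2=[]
t=4-5: P3@Q0 runs 1, rem=12, I/O yield, promote→Q0. Q0=[P3] Q1=[P1,P2] Q2=[]
t=5-6: P3@Q0 runs 1, rem=11, I/O yield, promote→Q0. Q0=[P3] Q1=[P1,P2] Q2=[]
t=6-7: P3@Q0 runs 1, rem=10, I/O yield, promote→Q0. Q0=[P3] Q1=[P1,P2] Q2=[]
t=7-8: P3@Q0 runs 1, rem=9, I/O yield, promote→Q0. Q0=[P3] Q1=[P1,P2] Q2=[]
t=8-9: P3@Q0 runs 1, rem=8, I/O yield, promote→Q0. Q0=[P3] Q1=[P1,P2] Q2=[]
t=9-10: P3@Q0 runs 1, rem=7, I/O yield, promote→Q0. Q0=[P3] Q1=[P1,P2] Q2=[]
t=10-11: P3@Q0 runs 1, rem=6, I/O yield, promote→Q0. Q0=[P3] Q1=[P1,P2] Q2=[]
t=11-12: P3@Q0 runs 1, rem=5, I/O yield, promote→Q0. Q0=[P3] Q1=[P1,P2] Q2=[]
t=12-13: P3@Q0 runs 1, rem=4, I/O yield, promote→Q0. Q0=[P3] Q1=[P1,P2] Q2=[]
t=13-14: P3@Q0 runs 1, rem=3, I/O yield, promote→Q0. Q0=[P3] Q1=[P1,P2] Q2=[]
t=14-15: P3@Q0 runs 1, rem=2, I/O yield, promote→Q0. Q0=[P3] Q1=[P1,P2] Q2=[]
t=15-16: P3@Q0 runs 1, rem=1, I/O yield, promote→Q0. Q0=[P3] Q1=[P1,P2] Q2=[]
t=16-17: P3@Q0 runs 1, rem=0, completes. Q0=[] Q1=[P1,P2] Q2=[]
t=17-21: P1@Q1 runs 4, rem=3, quantum used, demote→Q2. Q0=[] Q1=[P2] Q2=[P1]
t=21-25: P2@Q1 runs 4, rem=5, quantum used, demote→Q2. Q0=[] Q1=[] Q2=[P1,P2]
t=25-28: P1@Q2 runs 3, rem=0, completes. Q0=[] Q1=[] Q2=[P2]
t=28-33: P2@Q2 runs 5, rem=0, completes. Q0=[] Q1=[] Q2=[]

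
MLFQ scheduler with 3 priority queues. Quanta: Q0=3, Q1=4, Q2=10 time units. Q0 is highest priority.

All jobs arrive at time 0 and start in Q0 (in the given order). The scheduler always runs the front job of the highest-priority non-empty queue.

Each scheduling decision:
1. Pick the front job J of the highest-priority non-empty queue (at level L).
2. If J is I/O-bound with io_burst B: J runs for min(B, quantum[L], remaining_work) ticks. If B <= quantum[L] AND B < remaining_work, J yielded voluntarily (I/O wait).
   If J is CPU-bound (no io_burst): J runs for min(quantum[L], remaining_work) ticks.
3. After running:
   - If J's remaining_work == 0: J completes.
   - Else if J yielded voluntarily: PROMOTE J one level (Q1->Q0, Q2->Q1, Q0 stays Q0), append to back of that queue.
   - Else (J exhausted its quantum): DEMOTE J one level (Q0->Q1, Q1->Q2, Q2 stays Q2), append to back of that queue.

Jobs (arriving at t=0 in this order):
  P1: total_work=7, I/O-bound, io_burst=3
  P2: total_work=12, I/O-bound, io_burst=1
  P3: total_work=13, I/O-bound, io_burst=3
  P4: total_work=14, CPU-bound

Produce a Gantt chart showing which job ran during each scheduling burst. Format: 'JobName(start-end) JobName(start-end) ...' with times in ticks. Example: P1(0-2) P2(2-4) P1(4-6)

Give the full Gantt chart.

Answer: P1(0-3) P2(3-4) P3(4-7) P4(7-10) P1(10-13) P2(13-14) P3(14-17) P1(17-18) P2(18-19) P3(19-22) P2(22-23) P3(23-26) P2(26-27) P3(27-28) P2(28-29) P2(29-30) P2(30-31) P2(31-32) P2(32-33) P2(33-34) P2(34-35) P4(35-39) P4(39-46)

Derivation:
t=0-3: P1@Q0 runs 3, rem=4, I/O yield, promote→Q0. Q0=[P2,P3,P4,P1] Q1=[] Q2=[]
t=3-4: P2@Q0 runs 1, rem=11, I/O yield, promote→Q0. Q0=[P3,P4,P1,P2] Q1=[] Q2=[]
t=4-7: P3@Q0 runs 3, rem=10, I/O yield, promote→Q0. Q0=[P4,P1,P2,P3] Q1=[] Q2=[]
t=7-10: P4@Q0 runs 3, rem=11, quantum used, demote→Q1. Q0=[P1,P2,P3] Q1=[P4] Q2=[]
t=10-13: P1@Q0 runs 3, rem=1, I/O yield, promote→Q0. Q0=[P2,P3,P1] Q1=[P4] Q2=[]
t=13-14: P2@Q0 runs 1, rem=10, I/O yield, promote→Q0. Q0=[P3,P1,P2] Q1=[P4] Q2=[]
t=14-17: P3@Q0 runs 3, rem=7, I/O yield, promote→Q0. Q0=[P1,P2,P3] Q1=[P4] Q2=[]
t=17-18: P1@Q0 runs 1, rem=0, completes. Q0=[P2,P3] Q1=[P4] Q2=[]
t=18-19: P2@Q0 runs 1, rem=9, I/O yield, promote→Q0. Q0=[P3,P2] Q1=[P4] Q2=[]
t=19-22: P3@Q0 runs 3, rem=4, I/O yield, promote→Q0. Q0=[P2,P3] Q1=[P4] Q2=[]
t=22-23: P2@Q0 runs 1, rem=8, I/O yield, promote→Q0. Q0=[P3,P2] Q1=[P4] Q2=[]
t=23-26: P3@Q0 runs 3, rem=1, I/O yield, promote→Q0. Q0=[P2,P3] Q1=[P4] Q2=[]
t=26-27: P2@Q0 runs 1, rem=7, I/O yield, promote→Q0. Q0=[P3,P2] Q1=[P4] Q2=[]
t=27-28: P3@Q0 runs 1, rem=0, completes. Q0=[P2] Q1=[P4] Q2=[]
t=28-29: P2@Q0 runs 1, rem=6, I/O yield, promote→Q0. Q0=[P2] Q1=[P4] Q2=[]
t=29-30: P2@Q0 runs 1, rem=5, I/O yield, promote→Q0. Q0=[P2] Q1=[P4] Q2=[]
t=30-31: P2@Q0 runs 1, rem=4, I/O yield, promote→Q0. Q0=[P2] Q1=[P4] Q2=[]
t=31-32: P2@Q0 runs 1, rem=3, I/O yield, promote→Q0. Q0=[P2] Q1=[P4] Q2=[]
t=32-33: P2@Q0 runs 1, rem=2, I/O yield, promote→Q0. Q0=[P2] Q1=[P4] Q2=[]
t=33-34: P2@Q0 runs 1, rem=1, I/O yield, promote→Q0. Q0=[P2] Q1=[P4] Q2=[]
t=34-35: P2@Q0 runs 1, rem=0, completes. Q0=[] Q1=[P4] Q2=[]
t=35-39: P4@Q1 runs 4, rem=7, quantum used, demote→Q2. Q0=[] Q1=[] Q2=[P4]
t=39-46: P4@Q2 runs 7, rem=0, completes. Q0=[] Q1=[] Q2=[]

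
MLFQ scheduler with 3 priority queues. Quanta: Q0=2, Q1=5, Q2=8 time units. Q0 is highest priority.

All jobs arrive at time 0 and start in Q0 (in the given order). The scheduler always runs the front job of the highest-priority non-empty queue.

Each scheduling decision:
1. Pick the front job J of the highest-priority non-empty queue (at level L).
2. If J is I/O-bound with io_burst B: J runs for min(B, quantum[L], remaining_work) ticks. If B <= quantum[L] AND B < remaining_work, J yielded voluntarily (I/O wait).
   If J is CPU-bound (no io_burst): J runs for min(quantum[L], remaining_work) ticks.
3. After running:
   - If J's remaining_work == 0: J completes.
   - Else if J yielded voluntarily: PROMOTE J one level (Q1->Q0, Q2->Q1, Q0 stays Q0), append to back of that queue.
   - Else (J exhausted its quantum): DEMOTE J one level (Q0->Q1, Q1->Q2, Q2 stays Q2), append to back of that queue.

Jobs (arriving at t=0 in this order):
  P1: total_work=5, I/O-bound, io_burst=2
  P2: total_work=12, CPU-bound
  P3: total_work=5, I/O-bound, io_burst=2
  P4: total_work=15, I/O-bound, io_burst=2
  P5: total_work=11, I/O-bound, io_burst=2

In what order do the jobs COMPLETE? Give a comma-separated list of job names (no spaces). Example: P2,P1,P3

t=0-2: P1@Q0 runs 2, rem=3, I/O yield, promote→Q0. Q0=[P2,P3,P4,P5,P1] Q1=[] Q2=[]
t=2-4: P2@Q0 runs 2, rem=10, quantum used, demote→Q1. Q0=[P3,P4,P5,P1] Q1=[P2] Q2=[]
t=4-6: P3@Q0 runs 2, rem=3, I/O yield, promote→Q0. Q0=[P4,P5,P1,P3] Q1=[P2] Q2=[]
t=6-8: P4@Q0 runs 2, rem=13, I/O yield, promote→Q0. Q0=[P5,P1,P3,P4] Q1=[P2] Q2=[]
t=8-10: P5@Q0 runs 2, rem=9, I/O yield, promote→Q0. Q0=[P1,P3,P4,P5] Q1=[P2] Q2=[]
t=10-12: P1@Q0 runs 2, rem=1, I/O yield, promote→Q0. Q0=[P3,P4,P5,P1] Q1=[P2] Q2=[]
t=12-14: P3@Q0 runs 2, rem=1, I/O yield, promote→Q0. Q0=[P4,P5,P1,P3] Q1=[P2] Q2=[]
t=14-16: P4@Q0 runs 2, rem=11, I/O yield, promote→Q0. Q0=[P5,P1,P3,P4] Q1=[P2] Q2=[]
t=16-18: P5@Q0 runs 2, rem=7, I/O yield, promote→Q0. Q0=[P1,P3,P4,P5] Q1=[P2] Q2=[]
t=18-19: P1@Q0 runs 1, rem=0, completes. Q0=[P3,P4,P5] Q1=[P2] Q2=[]
t=19-20: P3@Q0 runs 1, rem=0, completes. Q0=[P4,P5] Q1=[P2] Q2=[]
t=20-22: P4@Q0 runs 2, rem=9, I/O yield, promote→Q0. Q0=[P5,P4] Q1=[P2] Q2=[]
t=22-24: P5@Q0 runs 2, rem=5, I/O yield, promote→Q0. Q0=[P4,P5] Q1=[P2] Q2=[]
t=24-26: P4@Q0 runs 2, rem=7, I/O yield, promote→Q0. Q0=[P5,P4] Q1=[P2] Q2=[]
t=26-28: P5@Q0 runs 2, rem=3, I/O yield, promote→Q0. Q0=[P4,P5] Q1=[P2] Q2=[]
t=28-30: P4@Q0 runs 2, rem=5, I/O yield, promote→Q0. Q0=[P5,P4] Q1=[P2] Q2=[]
t=30-32: P5@Q0 runs 2, rem=1, I/O yield, promote→Q0. Q0=[P4,P5] Q1=[P2] Q2=[]
t=32-34: P4@Q0 runs 2, rem=3, I/O yield, promote→Q0. Q0=[P5,P4] Q1=[P2] Q2=[]
t=34-35: P5@Q0 runs 1, rem=0, completes. Q0=[P4] Q1=[P2] Q2=[]
t=35-37: P4@Q0 runs 2, rem=1, I/O yield, promote→Q0. Q0=[P4] Q1=[P2] Q2=[]
t=37-38: P4@Q0 runs 1, rem=0, completes. Q0=[] Q1=[P2] Q2=[]
t=38-43: P2@Q1 runs 5, rem=5, quantum used, demote→Q2. Q0=[] Q1=[] Q2=[P2]
t=43-48: P2@Q2 runs 5, rem=0, completes. Q0=[] Q1=[] Q2=[]

Answer: P1,P3,P5,P4,P2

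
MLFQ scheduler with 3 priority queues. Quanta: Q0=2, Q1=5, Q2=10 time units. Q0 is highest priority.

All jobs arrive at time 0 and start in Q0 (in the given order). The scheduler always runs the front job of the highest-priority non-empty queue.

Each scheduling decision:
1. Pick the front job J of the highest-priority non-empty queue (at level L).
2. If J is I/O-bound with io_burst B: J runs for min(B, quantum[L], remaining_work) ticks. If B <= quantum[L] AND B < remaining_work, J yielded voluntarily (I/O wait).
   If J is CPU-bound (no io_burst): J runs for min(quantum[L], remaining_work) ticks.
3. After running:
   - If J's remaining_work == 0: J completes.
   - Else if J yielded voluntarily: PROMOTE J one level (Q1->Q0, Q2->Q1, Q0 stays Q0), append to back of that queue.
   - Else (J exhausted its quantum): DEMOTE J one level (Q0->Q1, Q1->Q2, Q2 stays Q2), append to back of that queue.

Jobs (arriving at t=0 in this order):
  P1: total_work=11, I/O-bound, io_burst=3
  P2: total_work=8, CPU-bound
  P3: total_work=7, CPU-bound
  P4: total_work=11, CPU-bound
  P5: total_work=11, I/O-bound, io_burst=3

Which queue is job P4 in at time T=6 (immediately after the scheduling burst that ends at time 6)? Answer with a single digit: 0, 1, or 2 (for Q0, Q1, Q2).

t=0-2: P1@Q0 runs 2, rem=9, quantum used, demote→Q1. Q0=[P2,P3,P4,P5] Q1=[P1] Q2=[]
t=2-4: P2@Q0 runs 2, rem=6, quantum used, demote→Q1. Q0=[P3,P4,P5] Q1=[P1,P2] Q2=[]
t=4-6: P3@Q0 runs 2, rem=5, quantum used, demote→Q1. Q0=[P4,P5] Q1=[P1,P2,P3] Q2=[]
t=6-8: P4@Q0 runs 2, rem=9, quantum used, demote→Q1. Q0=[P5] Q1=[P1,P2,P3,P4] Q2=[]
t=8-10: P5@Q0 runs 2, rem=9, quantum used, demote→Q1. Q0=[] Q1=[P1,P2,P3,P4,P5] Q2=[]
t=10-13: P1@Q1 runs 3, rem=6, I/O yield, promote→Q0. Q0=[P1] Q1=[P2,P3,P4,P5] Q2=[]
t=13-15: P1@Q0 runs 2, rem=4, quantum used, demote→Q1. Q0=[] Q1=[P2,P3,P4,P5,P1] Q2=[]
t=15-20: P2@Q1 runs 5, rem=1, quantum used, demote→Q2. Q0=[] Q1=[P3,P4,P5,P1] Q2=[P2]
t=20-25: P3@Q1 runs 5, rem=0, completes. Q0=[] Q1=[P4,P5,P1] Q2=[P2]
t=25-30: P4@Q1 runs 5, rem=4, quantum used, demote→Q2. Q0=[] Q1=[P5,P1] Q2=[P2,P4]
t=30-33: P5@Q1 runs 3, rem=6, I/O yield, promote→Q0. Q0=[P5] Q1=[P1] Q2=[P2,P4]
t=33-35: P5@Q0 runs 2, rem=4, quantum used, demote→Q1. Q0=[] Q1=[P1,P5] Q2=[P2,P4]
t=35-38: P1@Q1 runs 3, rem=1, I/O yield, promote→Q0. Q0=[P1] Q1=[P5] Q2=[P2,P4]
t=38-39: P1@Q0 runs 1, rem=0, completes. Q0=[] Q1=[P5] Q2=[P2,P4]
t=39-42: P5@Q1 runs 3, rem=1, I/O yield, promote→Q0. Q0=[P5] Q1=[] Q2=[P2,P4]
t=42-43: P5@Q0 runs 1, rem=0, completes. Q0=[] Q1=[] Q2=[P2,P4]
t=43-44: P2@Q2 runs 1, rem=0, completes. Q0=[] Q1=[] Q2=[P4]
t=44-48: P4@Q2 runs 4, rem=0, completes. Q0=[] Q1=[] Q2=[]

Answer: 0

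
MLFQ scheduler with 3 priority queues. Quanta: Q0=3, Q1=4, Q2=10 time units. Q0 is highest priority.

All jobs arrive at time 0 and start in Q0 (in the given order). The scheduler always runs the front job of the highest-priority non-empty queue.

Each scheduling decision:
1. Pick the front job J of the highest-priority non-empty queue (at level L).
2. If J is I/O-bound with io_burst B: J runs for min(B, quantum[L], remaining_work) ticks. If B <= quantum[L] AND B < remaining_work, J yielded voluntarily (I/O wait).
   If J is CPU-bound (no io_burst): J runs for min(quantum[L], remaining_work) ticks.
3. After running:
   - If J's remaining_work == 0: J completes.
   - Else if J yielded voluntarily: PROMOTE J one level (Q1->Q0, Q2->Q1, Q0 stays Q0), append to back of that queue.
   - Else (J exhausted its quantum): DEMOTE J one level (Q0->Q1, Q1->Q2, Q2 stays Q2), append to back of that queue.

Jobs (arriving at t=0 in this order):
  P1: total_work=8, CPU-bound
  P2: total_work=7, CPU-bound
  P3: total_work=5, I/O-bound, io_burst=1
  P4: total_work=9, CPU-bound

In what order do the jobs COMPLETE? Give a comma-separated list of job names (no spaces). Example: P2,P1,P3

Answer: P3,P2,P1,P4

Derivation:
t=0-3: P1@Q0 runs 3, rem=5, quantum used, demote→Q1. Q0=[P2,P3,P4] Q1=[P1] Q2=[]
t=3-6: P2@Q0 runs 3, rem=4, quantum used, demote→Q1. Q0=[P3,P4] Q1=[P1,P2] Q2=[]
t=6-7: P3@Q0 runs 1, rem=4, I/O yield, promote→Q0. Q0=[P4,P3] Q1=[P1,P2] Q2=[]
t=7-10: P4@Q0 runs 3, rem=6, quantum used, demote→Q1. Q0=[P3] Q1=[P1,P2,P4] Q2=[]
t=10-11: P3@Q0 runs 1, rem=3, I/O yield, promote→Q0. Q0=[P3] Q1=[P1,P2,P4] Q2=[]
t=11-12: P3@Q0 runs 1, rem=2, I/O yield, promote→Q0. Q0=[P3] Q1=[P1,P2,P4] Q2=[]
t=12-13: P3@Q0 runs 1, rem=1, I/O yield, promote→Q0. Q0=[P3] Q1=[P1,P2,P4] Q2=[]
t=13-14: P3@Q0 runs 1, rem=0, completes. Q0=[] Q1=[P1,P2,P4] Q2=[]
t=14-18: P1@Q1 runs 4, rem=1, quantum used, demote→Q2. Q0=[] Q1=[P2,P4] Q2=[P1]
t=18-22: P2@Q1 runs 4, rem=0, completes. Q0=[] Q1=[P4] Q2=[P1]
t=22-26: P4@Q1 runs 4, rem=2, quantum used, demote→Q2. Q0=[] Q1=[] Q2=[P1,P4]
t=26-27: P1@Q2 runs 1, rem=0, completes. Q0=[] Q1=[] Q2=[P4]
t=27-29: P4@Q2 runs 2, rem=0, completes. Q0=[] Q1=[] Q2=[]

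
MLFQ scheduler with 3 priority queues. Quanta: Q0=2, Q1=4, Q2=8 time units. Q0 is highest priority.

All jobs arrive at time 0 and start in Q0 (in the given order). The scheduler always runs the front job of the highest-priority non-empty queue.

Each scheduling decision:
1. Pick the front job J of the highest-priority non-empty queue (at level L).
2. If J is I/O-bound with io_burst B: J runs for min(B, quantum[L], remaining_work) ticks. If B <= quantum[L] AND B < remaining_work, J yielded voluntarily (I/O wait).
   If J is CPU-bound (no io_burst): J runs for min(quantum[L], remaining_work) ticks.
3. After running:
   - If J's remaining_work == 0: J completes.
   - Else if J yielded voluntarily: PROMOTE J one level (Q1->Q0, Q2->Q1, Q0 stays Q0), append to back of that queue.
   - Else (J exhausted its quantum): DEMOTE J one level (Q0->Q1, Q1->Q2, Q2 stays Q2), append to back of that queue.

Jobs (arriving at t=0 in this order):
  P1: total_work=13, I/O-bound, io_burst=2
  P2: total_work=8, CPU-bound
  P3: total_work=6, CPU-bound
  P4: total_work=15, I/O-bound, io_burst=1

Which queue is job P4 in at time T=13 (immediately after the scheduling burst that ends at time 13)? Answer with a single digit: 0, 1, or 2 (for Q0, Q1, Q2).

t=0-2: P1@Q0 runs 2, rem=11, I/O yield, promote→Q0. Q0=[P2,P3,P4,P1] Q1=[] Q2=[]
t=2-4: P2@Q0 runs 2, rem=6, quantum used, demote→Q1. Q0=[P3,P4,P1] Q1=[P2] Q2=[]
t=4-6: P3@Q0 runs 2, rem=4, quantum used, demote→Q1. Q0=[P4,P1] Q1=[P2,P3] Q2=[]
t=6-7: P4@Q0 runs 1, rem=14, I/O yield, promote→Q0. Q0=[P1,P4] Q1=[P2,P3] Q2=[]
t=7-9: P1@Q0 runs 2, rem=9, I/O yield, promote→Q0. Q0=[P4,P1] Q1=[P2,P3] Q2=[]
t=9-10: P4@Q0 runs 1, rem=13, I/O yield, promote→Q0. Q0=[P1,P4] Q1=[P2,P3] Q2=[]
t=10-12: P1@Q0 runs 2, rem=7, I/O yield, promote→Q0. Q0=[P4,P1] Q1=[P2,P3] Q2=[]
t=12-13: P4@Q0 runs 1, rem=12, I/O yield, promote→Q0. Q0=[P1,P4] Q1=[P2,P3] Q2=[]
t=13-15: P1@Q0 runs 2, rem=5, I/O yield, promote→Q0. Q0=[P4,P1] Q1=[P2,P3] Q2=[]
t=15-16: P4@Q0 runs 1, rem=11, I/O yield, promote→Q0. Q0=[P1,P4] Q1=[P2,P3] Q2=[]
t=16-18: P1@Q0 runs 2, rem=3, I/O yield, promote→Q0. Q0=[P4,P1] Q1=[P2,P3] Q2=[]
t=18-19: P4@Q0 runs 1, rem=10, I/O yield, promote→Q0. Q0=[P1,P4] Q1=[P2,P3] Q2=[]
t=19-21: P1@Q0 runs 2, rem=1, I/O yield, promote→Q0. Q0=[P4,P1] Q1=[P2,P3] Q2=[]
t=21-22: P4@Q0 runs 1, rem=9, I/O yield, promote→Q0. Q0=[P1,P4] Q1=[P2,P3] Q2=[]
t=22-23: P1@Q0 runs 1, rem=0, completes. Q0=[P4] Q1=[P2,P3] Q2=[]
t=23-24: P4@Q0 runs 1, rem=8, I/O yield, promote→Q0. Q0=[P4] Q1=[P2,P3] Q2=[]
t=24-25: P4@Q0 runs 1, rem=7, I/O yield, promote→Q0. Q0=[P4] Q1=[P2,P3] Q2=[]
t=25-26: P4@Q0 runs 1, rem=6, I/O yield, promote→Q0. Q0=[P4] Q1=[P2,P3] Q2=[]
t=26-27: P4@Q0 runs 1, rem=5, I/O yield, promote→Q0. Q0=[P4] Q1=[P2,P3] Q2=[]
t=27-28: P4@Q0 runs 1, rem=4, I/O yield, promote→Q0. Q0=[P4] Q1=[P2,P3] Q2=[]
t=28-29: P4@Q0 runs 1, rem=3, I/O yield, promote→Q0. Q0=[P4] Q1=[P2,P3] Q2=[]
t=29-30: P4@Q0 runs 1, rem=2, I/O yield, promote→Q0. Q0=[P4] Q1=[P2,P3] Q2=[]
t=30-31: P4@Q0 runs 1, rem=1, I/O yield, promote→Q0. Q0=[P4] Q1=[P2,P3] Q2=[]
t=31-32: P4@Q0 runs 1, rem=0, completes. Q0=[] Q1=[P2,P3] Q2=[]
t=32-36: P2@Q1 runs 4, rem=2, quantum used, demote→Q2. Q0=[] Q1=[P3] Q2=[P2]
t=36-40: P3@Q1 runs 4, rem=0, completes. Q0=[] Q1=[] Q2=[P2]
t=40-42: P2@Q2 runs 2, rem=0, completes. Q0=[] Q1=[] Q2=[]

Answer: 0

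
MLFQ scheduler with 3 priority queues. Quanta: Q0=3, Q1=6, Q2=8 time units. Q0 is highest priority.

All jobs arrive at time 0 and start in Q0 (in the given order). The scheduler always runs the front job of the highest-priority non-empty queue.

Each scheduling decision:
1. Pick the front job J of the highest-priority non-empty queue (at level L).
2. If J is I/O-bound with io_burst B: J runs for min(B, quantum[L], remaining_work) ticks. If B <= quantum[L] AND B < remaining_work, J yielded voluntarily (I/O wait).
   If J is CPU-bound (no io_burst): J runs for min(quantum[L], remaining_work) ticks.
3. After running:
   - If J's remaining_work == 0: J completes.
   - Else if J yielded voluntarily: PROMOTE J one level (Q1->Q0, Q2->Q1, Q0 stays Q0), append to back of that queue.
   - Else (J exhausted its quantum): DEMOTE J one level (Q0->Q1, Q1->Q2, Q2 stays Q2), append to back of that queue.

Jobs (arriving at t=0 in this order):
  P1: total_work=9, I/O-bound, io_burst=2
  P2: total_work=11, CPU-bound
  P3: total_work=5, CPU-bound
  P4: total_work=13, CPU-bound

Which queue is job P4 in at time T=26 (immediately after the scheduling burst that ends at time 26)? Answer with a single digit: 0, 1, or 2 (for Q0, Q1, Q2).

Answer: 1

Derivation:
t=0-2: P1@Q0 runs 2, rem=7, I/O yield, promote→Q0. Q0=[P2,P3,P4,P1] Q1=[] Q2=[]
t=2-5: P2@Q0 runs 3, rem=8, quantum used, demote→Q1. Q0=[P3,P4,P1] Q1=[P2] Q2=[]
t=5-8: P3@Q0 runs 3, rem=2, quantum used, demote→Q1. Q0=[P4,P1] Q1=[P2,P3] Q2=[]
t=8-11: P4@Q0 runs 3, rem=10, quantum used, demote→Q1. Q0=[P1] Q1=[P2,P3,P4] Q2=[]
t=11-13: P1@Q0 runs 2, rem=5, I/O yield, promote→Q0. Q0=[P1] Q1=[P2,P3,P4] Q2=[]
t=13-15: P1@Q0 runs 2, rem=3, I/O yield, promote→Q0. Q0=[P1] Q1=[P2,P3,P4] Q2=[]
t=15-17: P1@Q0 runs 2, rem=1, I/O yield, promote→Q0. Q0=[P1] Q1=[P2,P3,P4] Q2=[]
t=17-18: P1@Q0 runs 1, rem=0, completes. Q0=[] Q1=[P2,P3,P4] Q2=[]
t=18-24: P2@Q1 runs 6, rem=2, quantum used, demote→Q2. Q0=[] Q1=[P3,P4] Q2=[P2]
t=24-26: P3@Q1 runs 2, rem=0, completes. Q0=[] Q1=[P4] Q2=[P2]
t=26-32: P4@Q1 runs 6, rem=4, quantum used, demote→Q2. Q0=[] Q1=[] Q2=[P2,P4]
t=32-34: P2@Q2 runs 2, rem=0, completes. Q0=[] Q1=[] Q2=[P4]
t=34-38: P4@Q2 runs 4, rem=0, completes. Q0=[] Q1=[] Q2=[]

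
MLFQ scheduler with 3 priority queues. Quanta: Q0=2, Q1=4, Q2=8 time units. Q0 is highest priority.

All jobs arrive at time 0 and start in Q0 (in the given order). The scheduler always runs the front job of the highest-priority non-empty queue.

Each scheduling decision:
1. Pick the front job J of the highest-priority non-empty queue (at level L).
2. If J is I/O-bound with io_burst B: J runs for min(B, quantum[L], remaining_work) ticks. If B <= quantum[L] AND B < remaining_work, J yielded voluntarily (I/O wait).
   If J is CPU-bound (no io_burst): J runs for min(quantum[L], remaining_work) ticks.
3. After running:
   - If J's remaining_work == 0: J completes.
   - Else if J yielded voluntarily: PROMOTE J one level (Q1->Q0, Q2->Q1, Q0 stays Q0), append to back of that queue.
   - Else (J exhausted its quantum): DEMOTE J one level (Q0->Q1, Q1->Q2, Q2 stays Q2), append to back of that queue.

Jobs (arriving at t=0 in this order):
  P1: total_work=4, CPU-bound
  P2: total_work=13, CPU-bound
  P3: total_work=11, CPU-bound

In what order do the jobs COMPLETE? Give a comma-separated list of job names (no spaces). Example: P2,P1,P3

t=0-2: P1@Q0 runs 2, rem=2, quantum used, demote→Q1. Q0=[P2,P3] Q1=[P1] Q2=[]
t=2-4: P2@Q0 runs 2, rem=11, quantum used, demote→Q1. Q0=[P3] Q1=[P1,P2] Q2=[]
t=4-6: P3@Q0 runs 2, rem=9, quantum used, demote→Q1. Q0=[] Q1=[P1,P2,P3] Q2=[]
t=6-8: P1@Q1 runs 2, rem=0, completes. Q0=[] Q1=[P2,P3] Q2=[]
t=8-12: P2@Q1 runs 4, rem=7, quantum used, demote→Q2. Q0=[] Q1=[P3] Q2=[P2]
t=12-16: P3@Q1 runs 4, rem=5, quantum used, demote→Q2. Q0=[] Q1=[] Q2=[P2,P3]
t=16-23: P2@Q2 runs 7, rem=0, completes. Q0=[] Q1=[] Q2=[P3]
t=23-28: P3@Q2 runs 5, rem=0, completes. Q0=[] Q1=[] Q2=[]

Answer: P1,P2,P3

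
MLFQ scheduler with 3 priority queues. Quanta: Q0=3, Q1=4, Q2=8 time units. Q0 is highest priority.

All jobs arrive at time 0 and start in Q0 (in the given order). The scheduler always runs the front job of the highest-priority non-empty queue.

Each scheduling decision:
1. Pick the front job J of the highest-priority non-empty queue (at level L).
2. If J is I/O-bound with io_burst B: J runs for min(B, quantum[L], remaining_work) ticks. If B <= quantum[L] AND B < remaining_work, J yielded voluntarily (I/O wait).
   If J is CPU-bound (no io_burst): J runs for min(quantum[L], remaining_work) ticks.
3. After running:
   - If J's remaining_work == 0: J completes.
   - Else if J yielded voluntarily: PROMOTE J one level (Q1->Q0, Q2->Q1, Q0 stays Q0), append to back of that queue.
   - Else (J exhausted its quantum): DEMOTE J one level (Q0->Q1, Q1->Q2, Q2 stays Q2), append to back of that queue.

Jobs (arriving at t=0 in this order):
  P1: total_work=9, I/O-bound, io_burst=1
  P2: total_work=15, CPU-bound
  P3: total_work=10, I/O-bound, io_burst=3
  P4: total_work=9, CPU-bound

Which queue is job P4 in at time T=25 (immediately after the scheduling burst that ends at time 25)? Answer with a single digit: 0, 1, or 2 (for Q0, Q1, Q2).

Answer: 1

Derivation:
t=0-1: P1@Q0 runs 1, rem=8, I/O yield, promote→Q0. Q0=[P2,P3,P4,P1] Q1=[] Q2=[]
t=1-4: P2@Q0 runs 3, rem=12, quantum used, demote→Q1. Q0=[P3,P4,P1] Q1=[P2] Q2=[]
t=4-7: P3@Q0 runs 3, rem=7, I/O yield, promote→Q0. Q0=[P4,P1,P3] Q1=[P2] Q2=[]
t=7-10: P4@Q0 runs 3, rem=6, quantum used, demote→Q1. Q0=[P1,P3] Q1=[P2,P4] Q2=[]
t=10-11: P1@Q0 runs 1, rem=7, I/O yield, promote→Q0. Q0=[P3,P1] Q1=[P2,P4] Q2=[]
t=11-14: P3@Q0 runs 3, rem=4, I/O yield, promote→Q0. Q0=[P1,P3] Q1=[P2,P4] Q2=[]
t=14-15: P1@Q0 runs 1, rem=6, I/O yield, promote→Q0. Q0=[P3,P1] Q1=[P2,P4] Q2=[]
t=15-18: P3@Q0 runs 3, rem=1, I/O yield, promote→Q0. Q0=[P1,P3] Q1=[P2,P4] Q2=[]
t=18-19: P1@Q0 runs 1, rem=5, I/O yield, promote→Q0. Q0=[P3,P1] Q1=[P2,P4] Q2=[]
t=19-20: P3@Q0 runs 1, rem=0, completes. Q0=[P1] Q1=[P2,P4] Q2=[]
t=20-21: P1@Q0 runs 1, rem=4, I/O yield, promote→Q0. Q0=[P1] Q1=[P2,P4] Q2=[]
t=21-22: P1@Q0 runs 1, rem=3, I/O yield, promote→Q0. Q0=[P1] Q1=[P2,P4] Q2=[]
t=22-23: P1@Q0 runs 1, rem=2, I/O yield, promote→Q0. Q0=[P1] Q1=[P2,P4] Q2=[]
t=23-24: P1@Q0 runs 1, rem=1, I/O yield, promote→Q0. Q0=[P1] Q1=[P2,P4] Q2=[]
t=24-25: P1@Q0 runs 1, rem=0, completes. Q0=[] Q1=[P2,P4] Q2=[]
t=25-29: P2@Q1 runs 4, rem=8, quantum used, demote→Q2. Q0=[] Q1=[P4] Q2=[P2]
t=29-33: P4@Q1 runs 4, rem=2, quantum used, demote→Q2. Q0=[] Q1=[] Q2=[P2,P4]
t=33-41: P2@Q2 runs 8, rem=0, completes. Q0=[] Q1=[] Q2=[P4]
t=41-43: P4@Q2 runs 2, rem=0, completes. Q0=[] Q1=[] Q2=[]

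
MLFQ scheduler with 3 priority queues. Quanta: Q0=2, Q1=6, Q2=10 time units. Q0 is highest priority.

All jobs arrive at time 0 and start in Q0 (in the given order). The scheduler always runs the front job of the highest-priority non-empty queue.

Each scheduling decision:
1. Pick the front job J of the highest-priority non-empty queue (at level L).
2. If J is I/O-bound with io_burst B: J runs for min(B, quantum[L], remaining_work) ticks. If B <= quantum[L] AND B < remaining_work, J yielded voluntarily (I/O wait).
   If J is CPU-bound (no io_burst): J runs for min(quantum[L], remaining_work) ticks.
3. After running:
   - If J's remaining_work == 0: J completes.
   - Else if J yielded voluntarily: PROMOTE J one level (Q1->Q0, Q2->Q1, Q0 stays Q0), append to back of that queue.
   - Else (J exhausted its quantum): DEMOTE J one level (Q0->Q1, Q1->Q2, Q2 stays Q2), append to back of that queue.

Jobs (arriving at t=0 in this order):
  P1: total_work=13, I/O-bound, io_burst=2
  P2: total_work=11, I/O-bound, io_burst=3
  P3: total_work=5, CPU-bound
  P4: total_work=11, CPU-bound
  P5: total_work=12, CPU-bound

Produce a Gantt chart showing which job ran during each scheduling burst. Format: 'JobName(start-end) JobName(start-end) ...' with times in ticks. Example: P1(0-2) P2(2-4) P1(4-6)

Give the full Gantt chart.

Answer: P1(0-2) P2(2-4) P3(4-6) P4(6-8) P5(8-10) P1(10-12) P1(12-14) P1(14-16) P1(16-18) P1(18-20) P1(20-21) P2(21-24) P2(24-26) P3(26-29) P4(29-35) P5(35-41) P2(41-44) P2(44-45) P4(45-48) P5(48-52)

Derivation:
t=0-2: P1@Q0 runs 2, rem=11, I/O yield, promote→Q0. Q0=[P2,P3,P4,P5,P1] Q1=[] Q2=[]
t=2-4: P2@Q0 runs 2, rem=9, quantum used, demote→Q1. Q0=[P3,P4,P5,P1] Q1=[P2] Q2=[]
t=4-6: P3@Q0 runs 2, rem=3, quantum used, demote→Q1. Q0=[P4,P5,P1] Q1=[P2,P3] Q2=[]
t=6-8: P4@Q0 runs 2, rem=9, quantum used, demote→Q1. Q0=[P5,P1] Q1=[P2,P3,P4] Q2=[]
t=8-10: P5@Q0 runs 2, rem=10, quantum used, demote→Q1. Q0=[P1] Q1=[P2,P3,P4,P5] Q2=[]
t=10-12: P1@Q0 runs 2, rem=9, I/O yield, promote→Q0. Q0=[P1] Q1=[P2,P3,P4,P5] Q2=[]
t=12-14: P1@Q0 runs 2, rem=7, I/O yield, promote→Q0. Q0=[P1] Q1=[P2,P3,P4,P5] Q2=[]
t=14-16: P1@Q0 runs 2, rem=5, I/O yield, promote→Q0. Q0=[P1] Q1=[P2,P3,P4,P5] Q2=[]
t=16-18: P1@Q0 runs 2, rem=3, I/O yield, promote→Q0. Q0=[P1] Q1=[P2,P3,P4,P5] Q2=[]
t=18-20: P1@Q0 runs 2, rem=1, I/O yield, promote→Q0. Q0=[P1] Q1=[P2,P3,P4,P5] Q2=[]
t=20-21: P1@Q0 runs 1, rem=0, completes. Q0=[] Q1=[P2,P3,P4,P5] Q2=[]
t=21-24: P2@Q1 runs 3, rem=6, I/O yield, promote→Q0. Q0=[P2] Q1=[P3,P4,P5] Q2=[]
t=24-26: P2@Q0 runs 2, rem=4, quantum used, demote→Q1. Q0=[] Q1=[P3,P4,P5,P2] Q2=[]
t=26-29: P3@Q1 runs 3, rem=0, completes. Q0=[] Q1=[P4,P5,P2] Q2=[]
t=29-35: P4@Q1 runs 6, rem=3, quantum used, demote→Q2. Q0=[] Q1=[P5,P2] Q2=[P4]
t=35-41: P5@Q1 runs 6, rem=4, quantum used, demote→Q2. Q0=[] Q1=[P2] Q2=[P4,P5]
t=41-44: P2@Q1 runs 3, rem=1, I/O yield, promote→Q0. Q0=[P2] Q1=[] Q2=[P4,P5]
t=44-45: P2@Q0 runs 1, rem=0, completes. Q0=[] Q1=[] Q2=[P4,P5]
t=45-48: P4@Q2 runs 3, rem=0, completes. Q0=[] Q1=[] Q2=[P5]
t=48-52: P5@Q2 runs 4, rem=0, completes. Q0=[] Q1=[] Q2=[]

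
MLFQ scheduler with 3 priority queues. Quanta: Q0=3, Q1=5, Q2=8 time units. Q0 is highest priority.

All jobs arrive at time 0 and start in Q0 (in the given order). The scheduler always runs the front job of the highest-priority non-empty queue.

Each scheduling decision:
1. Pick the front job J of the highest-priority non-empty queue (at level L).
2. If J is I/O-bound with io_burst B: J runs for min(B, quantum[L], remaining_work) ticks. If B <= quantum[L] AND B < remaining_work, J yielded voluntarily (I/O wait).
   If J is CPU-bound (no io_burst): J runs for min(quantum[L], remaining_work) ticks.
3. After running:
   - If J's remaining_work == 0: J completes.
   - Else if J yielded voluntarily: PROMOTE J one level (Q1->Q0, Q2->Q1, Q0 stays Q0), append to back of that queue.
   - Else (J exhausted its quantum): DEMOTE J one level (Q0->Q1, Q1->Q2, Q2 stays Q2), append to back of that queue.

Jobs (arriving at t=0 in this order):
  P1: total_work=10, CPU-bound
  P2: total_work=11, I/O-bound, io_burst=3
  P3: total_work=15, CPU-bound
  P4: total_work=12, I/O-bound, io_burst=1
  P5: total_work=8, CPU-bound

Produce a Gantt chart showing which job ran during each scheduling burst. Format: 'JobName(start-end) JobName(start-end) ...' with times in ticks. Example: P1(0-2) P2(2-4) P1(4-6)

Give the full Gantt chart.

Answer: P1(0-3) P2(3-6) P3(6-9) P4(9-10) P5(10-13) P2(13-16) P4(16-17) P2(17-20) P4(20-21) P2(21-23) P4(23-24) P4(24-25) P4(25-26) P4(26-27) P4(27-28) P4(28-29) P4(29-30) P4(30-31) P4(31-32) P1(32-37) P3(37-42) P5(42-47) P1(47-49) P3(49-56)

Derivation:
t=0-3: P1@Q0 runs 3, rem=7, quantum used, demote→Q1. Q0=[P2,P3,P4,P5] Q1=[P1] Q2=[]
t=3-6: P2@Q0 runs 3, rem=8, I/O yield, promote→Q0. Q0=[P3,P4,P5,P2] Q1=[P1] Q2=[]
t=6-9: P3@Q0 runs 3, rem=12, quantum used, demote→Q1. Q0=[P4,P5,P2] Q1=[P1,P3] Q2=[]
t=9-10: P4@Q0 runs 1, rem=11, I/O yield, promote→Q0. Q0=[P5,P2,P4] Q1=[P1,P3] Q2=[]
t=10-13: P5@Q0 runs 3, rem=5, quantum used, demote→Q1. Q0=[P2,P4] Q1=[P1,P3,P5] Q2=[]
t=13-16: P2@Q0 runs 3, rem=5, I/O yield, promote→Q0. Q0=[P4,P2] Q1=[P1,P3,P5] Q2=[]
t=16-17: P4@Q0 runs 1, rem=10, I/O yield, promote→Q0. Q0=[P2,P4] Q1=[P1,P3,P5] Q2=[]
t=17-20: P2@Q0 runs 3, rem=2, I/O yield, promote→Q0. Q0=[P4,P2] Q1=[P1,P3,P5] Q2=[]
t=20-21: P4@Q0 runs 1, rem=9, I/O yield, promote→Q0. Q0=[P2,P4] Q1=[P1,P3,P5] Q2=[]
t=21-23: P2@Q0 runs 2, rem=0, completes. Q0=[P4] Q1=[P1,P3,P5] Q2=[]
t=23-24: P4@Q0 runs 1, rem=8, I/O yield, promote→Q0. Q0=[P4] Q1=[P1,P3,P5] Q2=[]
t=24-25: P4@Q0 runs 1, rem=7, I/O yield, promote→Q0. Q0=[P4] Q1=[P1,P3,P5] Q2=[]
t=25-26: P4@Q0 runs 1, rem=6, I/O yield, promote→Q0. Q0=[P4] Q1=[P1,P3,P5] Q2=[]
t=26-27: P4@Q0 runs 1, rem=5, I/O yield, promote→Q0. Q0=[P4] Q1=[P1,P3,P5] Q2=[]
t=27-28: P4@Q0 runs 1, rem=4, I/O yield, promote→Q0. Q0=[P4] Q1=[P1,P3,P5] Q2=[]
t=28-29: P4@Q0 runs 1, rem=3, I/O yield, promote→Q0. Q0=[P4] Q1=[P1,P3,P5] Q2=[]
t=29-30: P4@Q0 runs 1, rem=2, I/O yield, promote→Q0. Q0=[P4] Q1=[P1,P3,P5] Q2=[]
t=30-31: P4@Q0 runs 1, rem=1, I/O yield, promote→Q0. Q0=[P4] Q1=[P1,P3,P5] Q2=[]
t=31-32: P4@Q0 runs 1, rem=0, completes. Q0=[] Q1=[P1,P3,P5] Q2=[]
t=32-37: P1@Q1 runs 5, rem=2, quantum used, demote→Q2. Q0=[] Q1=[P3,P5] Q2=[P1]
t=37-42: P3@Q1 runs 5, rem=7, quantum used, demote→Q2. Q0=[] Q1=[P5] Q2=[P1,P3]
t=42-47: P5@Q1 runs 5, rem=0, completes. Q0=[] Q1=[] Q2=[P1,P3]
t=47-49: P1@Q2 runs 2, rem=0, completes. Q0=[] Q1=[] Q2=[P3]
t=49-56: P3@Q2 runs 7, rem=0, completes. Q0=[] Q1=[] Q2=[]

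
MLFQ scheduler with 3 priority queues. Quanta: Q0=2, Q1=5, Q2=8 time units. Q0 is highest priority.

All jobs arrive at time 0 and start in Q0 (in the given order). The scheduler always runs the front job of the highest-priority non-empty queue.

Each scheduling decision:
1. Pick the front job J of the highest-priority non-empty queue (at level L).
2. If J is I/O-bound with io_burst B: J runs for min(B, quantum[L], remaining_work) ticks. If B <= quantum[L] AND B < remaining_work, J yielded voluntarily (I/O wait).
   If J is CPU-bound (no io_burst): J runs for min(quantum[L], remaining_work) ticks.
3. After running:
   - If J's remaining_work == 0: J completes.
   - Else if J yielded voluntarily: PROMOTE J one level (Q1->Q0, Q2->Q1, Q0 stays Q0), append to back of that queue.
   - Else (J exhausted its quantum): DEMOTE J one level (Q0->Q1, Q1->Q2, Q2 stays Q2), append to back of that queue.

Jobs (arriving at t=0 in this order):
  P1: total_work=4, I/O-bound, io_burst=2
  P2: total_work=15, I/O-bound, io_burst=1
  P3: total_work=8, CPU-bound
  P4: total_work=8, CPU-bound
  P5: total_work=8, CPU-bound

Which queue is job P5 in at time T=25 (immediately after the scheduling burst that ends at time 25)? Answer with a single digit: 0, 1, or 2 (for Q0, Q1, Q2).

t=0-2: P1@Q0 runs 2, rem=2, I/O yield, promote→Q0. Q0=[P2,P3,P4,P5,P1] Q1=[] Q2=[]
t=2-3: P2@Q0 runs 1, rem=14, I/O yield, promote→Q0. Q0=[P3,P4,P5,P1,P2] Q1=[] Q2=[]
t=3-5: P3@Q0 runs 2, rem=6, quantum used, demote→Q1. Q0=[P4,P5,P1,P2] Q1=[P3] Q2=[]
t=5-7: P4@Q0 runs 2, rem=6, quantum used, demote→Q1. Q0=[P5,P1,P2] Q1=[P3,P4] Q2=[]
t=7-9: P5@Q0 runs 2, rem=6, quantum used, demote→Q1. Q0=[P1,P2] Q1=[P3,P4,P5] Q2=[]
t=9-11: P1@Q0 runs 2, rem=0, completes. Q0=[P2] Q1=[P3,P4,P5] Q2=[]
t=11-12: P2@Q0 runs 1, rem=13, I/O yield, promote→Q0. Q0=[P2] Q1=[P3,P4,P5] Q2=[]
t=12-13: P2@Q0 runs 1, rem=12, I/O yield, promote→Q0. Q0=[P2] Q1=[P3,P4,P5] Q2=[]
t=13-14: P2@Q0 runs 1, rem=11, I/O yield, promote→Q0. Q0=[P2] Q1=[P3,P4,P5] Q2=[]
t=14-15: P2@Q0 runs 1, rem=10, I/O yield, promote→Q0. Q0=[P2] Q1=[P3,P4,P5] Q2=[]
t=15-16: P2@Q0 runs 1, rem=9, I/O yield, promote→Q0. Q0=[P2] Q1=[P3,P4,P5] Q2=[]
t=16-17: P2@Q0 runs 1, rem=8, I/O yield, promote→Q0. Q0=[P2] Q1=[P3,P4,P5] Q2=[]
t=17-18: P2@Q0 runs 1, rem=7, I/O yield, promote→Q0. Q0=[P2] Q1=[P3,P4,P5] Q2=[]
t=18-19: P2@Q0 runs 1, rem=6, I/O yield, promote→Q0. Q0=[P2] Q1=[P3,P4,P5] Q2=[]
t=19-20: P2@Q0 runs 1, rem=5, I/O yield, promote→Q0. Q0=[P2] Q1=[P3,P4,P5] Q2=[]
t=20-21: P2@Q0 runs 1, rem=4, I/O yield, promote→Q0. Q0=[P2] Q1=[P3,P4,P5] Q2=[]
t=21-22: P2@Q0 runs 1, rem=3, I/O yield, promote→Q0. Q0=[P2] Q1=[P3,P4,P5] Q2=[]
t=22-23: P2@Q0 runs 1, rem=2, I/O yield, promote→Q0. Q0=[P2] Q1=[P3,P4,P5] Q2=[]
t=23-24: P2@Q0 runs 1, rem=1, I/O yield, promote→Q0. Q0=[P2] Q1=[P3,P4,P5] Q2=[]
t=24-25: P2@Q0 runs 1, rem=0, completes. Q0=[] Q1=[P3,P4,P5] Q2=[]
t=25-30: P3@Q1 runs 5, rem=1, quantum used, demote→Q2. Q0=[] Q1=[P4,P5] Q2=[P3]
t=30-35: P4@Q1 runs 5, rem=1, quantum used, demote→Q2. Q0=[] Q1=[P5] Q2=[P3,P4]
t=35-40: P5@Q1 runs 5, rem=1, quantum used, demote→Q2. Q0=[] Q1=[] Q2=[P3,P4,P5]
t=40-41: P3@Q2 runs 1, rem=0, completes. Q0=[] Q1=[] Q2=[P4,P5]
t=41-42: P4@Q2 runs 1, rem=0, completes. Q0=[] Q1=[] Q2=[P5]
t=42-43: P5@Q2 runs 1, rem=0, completes. Q0=[] Q1=[] Q2=[]

Answer: 1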